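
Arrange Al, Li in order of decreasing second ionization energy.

Li, Al

IE_2 is the cost of taking one more electron from the +1 cation: Al⁺ still has 2 valence electrons; Li⁺ is the bare [He] core.
Breaking into a closed-shell core is much more expensive than removing a leftover valence electron — Li has the largest IE_2 here.
The numbers (kJ/mol): Al 1817, Li 7298.
Overall IE_2 order: Al < Li.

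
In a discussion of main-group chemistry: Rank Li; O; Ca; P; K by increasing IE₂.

Ca < P < K < O < Li

Consider each +1 ion: Li⁺ is the bare [He] core; O⁺ still has 5 valence electrons; Ca⁺ still has 1 valence electron; P⁺ still has 4 valence electrons; K⁺ is the bare [Ar] core.
Usually core removal costs more than valence removal, but here the competition is close: a tightly held n=2 valence electron can cost more to remove than an n=3 core electron, so the actual values have to decide it.
Valence configurations: O⁺ [He]2s²2p³, Ca⁺ [Ar]4s¹, P⁺ [Ne]3s²3p².
Approximate IE_2 values (kJ/mol): Li 7298, O 3388, Ca 1145, P 1907, K 3052.
So the second ionization energies run Ca < P < K < O < Li.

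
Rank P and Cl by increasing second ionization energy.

P < Cl

IE_2 is the cost of taking one more electron from the +1 cation: P⁺ still has 4 valence electrons; Cl⁺ still has 6 valence electrons.
All are still removing valence electrons, so compare the +1 ions as you would atoms: IE_2 generally rises across a period (higher Z_eff) and falls down a group (larger shell), subject to the usual subshell exceptions.
Valence configurations: P⁺ [Ne]3s²3p², Cl⁺ [Ne]3s²3p⁴.
Tabulated IE_2 (kJ/mol): P 1907, Cl 2298.
Overall IE_2 order: P < Cl.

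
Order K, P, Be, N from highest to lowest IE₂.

K > N > P > Be

The second ionization energy removes an electron from the +1 ion. For each element: K⁺ is the bare [Ar] core; P⁺ still has 4 valence electrons; Be⁺ still has 1 valence electron; N⁺ still has 4 valence electrons.
Breaking into a closed-shell core is much more expensive than removing a leftover valence electron — K has the largest IE_2 here.
Valence configurations: P⁺ [Ne]3s²3p², Be⁺ [He]2s¹, N⁺ [He]2s²2p².
Tabulated IE_2 (kJ/mol): K 3052, P 1907, Be 1757, N 2856.
Putting it together, IE_2: Be < P < N < K.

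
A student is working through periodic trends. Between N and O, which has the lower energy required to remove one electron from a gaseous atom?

N is in period 2, group 15; O is in period 2, group 16.
IE₁ increases left→right with effective nuclear charge and decreases top→bottom as the valence shell moves farther out.
All lie in period 2; the across-period trend (first ionization energy increases left to right) applies, with the exception below.
Note the exception: N has a higher first ionization energy than O, contrary to the simple trend — pairing an electron in O's 2p⁴ costs repulsion energy, so O ionizes more easily than half-filled N (2p³).
For reference (kJ/mol): N 1402, O 1314.
So O has the lower energy required to remove one electron from a gaseous atom (O < N).

O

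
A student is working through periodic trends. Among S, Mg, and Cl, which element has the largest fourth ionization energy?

Mg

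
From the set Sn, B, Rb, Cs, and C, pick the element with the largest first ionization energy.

C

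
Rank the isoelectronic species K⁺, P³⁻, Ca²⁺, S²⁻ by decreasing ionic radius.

All of these have 18 electrons, so size is governed by nuclear charge alone: the more protons, the stronger the pull on the same electron cloud, and the smaller the ion.
Nuclear charges: Ca²⁺ (Z=20), K⁺ (Z=19), S²⁻ (Z=16), P³⁻ (Z=15).
Largest to smallest: P³⁻ > S²⁻ > K⁺ > Ca²⁺.

P³⁻ > S²⁻ > K⁺ > Ca²⁺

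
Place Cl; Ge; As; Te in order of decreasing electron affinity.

Cl > Te > Ge > As

Cl is in period 3, group 17; Ge is in period 4, group 14; As is in period 4, group 15; Te is in period 5, group 16.
Adding an electron releases more energy for atoms nearer the top right (short of the noble gases).
Here both period and group differ, so the two effects have to be weighed against each other.
Ge > As: this pair runs against the simple trend — see the exception note.
Te > Ge: the two effects oppose for this pair; the across-period effect wins (190 vs 119 kJ/mol).
Cl > Te: both effects reinforce here, so Cl is clearly the higher of the two.
Note the exception: Ge has a higher electron affinity than As, contrary to the simple trend — adding an electron to As's half-filled 4p³ is unfavourable, so Ge (4p²) has the more exothermic EA.
For reference (kJ/mol): Cl 349, Ge 119, As 78, Te 190.
So from highest to lowest: Cl > Te > Ge > As.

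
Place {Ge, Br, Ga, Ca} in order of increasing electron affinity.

Ca < Ga < Ge < Br

Electron affinity generally becomes more exothermic across a period toward the halogens and less exothermic down a group.
All lie in period 4, so electron affinity increases left to right.
So from lowest to highest: Ca < Ga < Ge < Br.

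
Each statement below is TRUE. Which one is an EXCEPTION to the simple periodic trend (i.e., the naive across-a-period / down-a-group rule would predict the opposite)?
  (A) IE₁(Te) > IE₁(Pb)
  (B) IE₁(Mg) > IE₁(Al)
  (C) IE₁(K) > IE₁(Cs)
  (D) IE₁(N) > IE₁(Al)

The general trend: first ionization energy increases across a period and decreases down a group.
(A) Te (period 5, group 16) vs Pb (period 6, group 14): the stated order agrees with the simple trend.
(B) Mg (period 3, group 2) vs Al (period 3, group 13): the stated order contradicts the simple trend.
(C) K (period 4, group 1) vs Cs (period 6, group 1): the stated order agrees with the simple trend.
(D) N (period 2, group 15) vs Al (period 3, group 13): the stated order agrees with the simple trend.
The exception is (B): Al's single 3p electron is easier to remove than one from Mg's filled 3s².

(B)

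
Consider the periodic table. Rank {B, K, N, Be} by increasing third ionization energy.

B, K, N, Be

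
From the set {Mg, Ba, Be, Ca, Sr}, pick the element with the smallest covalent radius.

Be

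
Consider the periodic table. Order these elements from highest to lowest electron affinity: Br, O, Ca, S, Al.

O is in period 2, group 16; Al is in period 3, group 13; S is in period 3, group 16; Ca is in period 4, group 2; Br is in period 4, group 17.
EA tends to increase across a period and decrease down a group, though the pattern is less regular than for IE or radius.
Here both period and group differ, so the two effects have to be weighed against each other.
Al > Ca: relative to Ca, both the across-period and down-group shifts push Al's electron affinity up.
O > Al: both effects reinforce here, so O is clearly the higher of the two.
S > O: this pair runs against the simple trend — see the exception note.
Br > S: the two effects oppose for this pair; the across-period effect wins (325 vs 200 kJ/mol).
Note the exception: S has a higher electron affinity than O, contrary to the simple trend — the compact 2p subshell of O repels the added electron more than S's larger 3p does.
Tabulated electron affinity (kJ/mol): O 141, Al 42, S 200, Ca 2, Br 325.
So from highest to lowest: Br > S > O > Al > Ca.

Br > S > O > Al > Ca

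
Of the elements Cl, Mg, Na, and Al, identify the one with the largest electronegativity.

Na is in period 3, group 1; Mg is in period 3, group 2; Al is in period 3, group 13; Cl is in period 3, group 17.
Smaller atoms with higher effective nuclear charge are more electronegative.
All lie in period 3, so electronegativity increases left to right.
The largest electronegativity among these belongs to Cl.

Cl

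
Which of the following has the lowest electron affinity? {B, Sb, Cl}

B

B is in period 2, group 13; Cl is in period 3, group 17; Sb is in period 5, group 15.
Atoms with high Z_eff and room in the valence shell (especially the halogens) have the most exothermic electron affinities.
Neither a single period nor a single group — weigh both effects.
Sb > B: the two effects oppose for this pair; the across-period effect wins (103 vs 27 kJ/mol).
Cl > Sb: both effects reinforce here, so Cl is clearly the higher of the two.
Tabulated electron affinity (kJ/mol): B 27, Cl 349, Sb 103.
The lowest electron affinity among these belongs to B.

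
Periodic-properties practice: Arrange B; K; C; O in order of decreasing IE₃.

O > C > K > B

The third ionization energy removes an electron from the +2 ion. For each element: B²⁺ still has 1 valence electron; K²⁺ is already 1 electron into the core; C²⁺ still has 2 valence electrons; O²⁺ still has 4 valence electrons.
Usually core removal costs more than valence removal, but here the competition is close: a tightly held n=2 valence electron can cost more to remove than an n=3 core electron, so the actual values have to decide it.
Valence configurations: B²⁺ [He]2s¹, C²⁺ [He]2s², O²⁺ [He]2s²2p².
The numbers (kJ/mol): B 3660, K 4420, C 4620, O 5300.
Putting it together, IE_3: B < K < C < O.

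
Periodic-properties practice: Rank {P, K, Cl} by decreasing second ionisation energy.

After 1 electron has been removed, what remains? P⁺ still has 4 valence electrons; K⁺ is the bare [Ar] core; Cl⁺ still has 6 valence electrons.
Breaking into a closed-shell core is much more expensive than removing a leftover valence electron — K has the largest IE_2 here.
Valence configurations: P⁺ [Ne]3s²3p², Cl⁺ [Ne]3s²3p⁴.
Tabulated IE_2 (kJ/mol): P 1907, K 3052, Cl 2298.
Hence IE_2: P < Cl < K.

K > Cl > P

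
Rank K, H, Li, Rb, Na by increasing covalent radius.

H < Li < Na < K < Rb

H is in period 1, group 1; Li is in period 2, group 1; Na is in period 3, group 1; K is in period 4, group 1; Rb is in period 5, group 1.
Moving right in a period, electrons are added to the same shell under a stronger nuclear pull, so atoms get smaller; moving down, a new shell is opened and atoms get larger.
All are in group 1, so atomic radius increases down the group.
So from smallest to largest: H < Li < Na < K < Rb.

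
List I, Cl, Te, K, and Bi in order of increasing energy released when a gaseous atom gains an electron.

Cl is in period 3, group 17; K is in period 4, group 1; Te is in period 5, group 16; I is in period 5, group 17; Bi is in period 6, group 15.
Atoms with high Z_eff and room in the valence shell (especially the halogens) have the most exothermic electron affinities.
These span different periods and groups, so the two trends combine.
Bi > K: period and group pull opposite ways; the across-period shift dominates (91 vs 48 kJ/mol).
Te > Bi: relative to Bi, both the across-period and down-group shifts push Te's electron affinity up.
I > Te: both are in period 5; the period trend gives I the larger value.
Cl > I: Cl sits above I in group 17, so the down-group effect alone puts Cl higher.
Approximate values (kJ/mol): Cl 349, K 48, Te 190, I 295, Bi 91.
So from lowest to highest: K < Bi < Te < I < Cl.

K, Bi, Te, I, Cl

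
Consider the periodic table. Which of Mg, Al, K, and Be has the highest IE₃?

IE_3 is the cost of taking one more electron from the +2 cation: Mg²⁺ is the bare [Ne] core; Al²⁺ still has 1 valence electron; K²⁺ is already 1 electron into the core; Be²⁺ is the bare [He] core.
Core electrons are held far more tightly than valence electrons, so K, Mg and Be top the IE_3 order.
The numbers (kJ/mol): Mg 7733, Al 2745, K 4420, Be 14849.
Hence IE_3: Al < K < Mg < Be.

Be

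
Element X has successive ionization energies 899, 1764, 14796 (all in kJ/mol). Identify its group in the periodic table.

Look for the largest jump between consecutive ionization energies: IE3/IE2 ≈ 8.4, far larger than any earlier ratio.
That jump marks the point where a core electron is being removed. So the atom has 2 valence electrons.
A main-group element with 2 valence electrons is in group 2.

Group 2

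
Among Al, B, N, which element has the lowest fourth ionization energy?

N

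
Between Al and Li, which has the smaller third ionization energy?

Al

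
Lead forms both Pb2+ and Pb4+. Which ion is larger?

Pb2+

Both ions have Z = 82 protons, but Pb4+ has lost more electrons, so its remaining electrons feel a larger effective nuclear charge per electron and are pulled in more tightly.
Higher positive charge → smaller ion, so Pb2+ > Pb4+.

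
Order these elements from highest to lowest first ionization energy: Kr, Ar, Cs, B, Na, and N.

Ar > N > Kr > B > Na > Cs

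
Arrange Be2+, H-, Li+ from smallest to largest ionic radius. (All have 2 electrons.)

All of these have 2 electrons, so size is governed by nuclear charge alone: the more protons, the stronger the pull on the same electron cloud, and the smaller the ion.
Nuclear charges: Be2+ (Z=4), Li+ (Z=3), H- (Z=1).
Smallest to largest: Be2+ < Li+ < H-.

Be2+ < Li+ < H-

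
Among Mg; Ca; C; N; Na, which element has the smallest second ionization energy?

Consider each +1 ion: Mg⁺ still has 1 valence electron; Ca⁺ still has 1 valence electron; C⁺ still has 3 valence electrons; N⁺ still has 4 valence electrons; Na⁺ is the bare [Ne] core.
Pulling an electron out of a noble-gas core costs far more than removing a remaining valence electron, so Na sits at the high end of IE_2.
Valence configurations: Mg⁺ [Ne]3s¹, Ca⁺ [Ar]4s¹, C⁺ [He]2s²2p¹, N⁺ [He]2s²2p².
Tabulated IE_2 (kJ/mol): Mg 1451, Ca 1145, C 2353, N 2856, Na 4562.
Putting it together, IE_2: Ca < Mg < C < N < Na.

Ca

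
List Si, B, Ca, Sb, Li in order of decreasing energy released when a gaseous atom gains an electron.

Si > Sb > Li > B > Ca

Li is in period 2, group 1; B is in period 2, group 13; Si is in period 3, group 14; Ca is in period 4, group 2; Sb is in period 5, group 15.
Adding an electron releases more energy for atoms nearer the top right (short of the noble gases).
These span different periods and groups, so the two trends combine.
B > Ca: both effects reinforce here, so B is clearly the higher of the two.
Li > B: this pair runs against the simple trend — see the exception note.
Sb > Li: period and group pull opposite ways; the across-period shift dominates (103 vs 60 kJ/mol).
Si > Sb: the two effects oppose for this pair; the down-group effect wins (134 vs 103 kJ/mol).
Note the exception: Li has a higher electron affinity than B, contrary to the simple trend — B's ns²np¹ configuration gives only a small electron affinity — the sparsely filled np subshell binds an added electron weakly.
Tabulated electron affinity (kJ/mol): Li 60, B 27, Si 134, Ca 2, Sb 103.
So from highest to lowest: Si > Sb > Li > B > Ca.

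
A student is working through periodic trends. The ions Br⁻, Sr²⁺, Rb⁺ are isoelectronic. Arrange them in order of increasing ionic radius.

Sr²⁺, Rb⁺, Br⁻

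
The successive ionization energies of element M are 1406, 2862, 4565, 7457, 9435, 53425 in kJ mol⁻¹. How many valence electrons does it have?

5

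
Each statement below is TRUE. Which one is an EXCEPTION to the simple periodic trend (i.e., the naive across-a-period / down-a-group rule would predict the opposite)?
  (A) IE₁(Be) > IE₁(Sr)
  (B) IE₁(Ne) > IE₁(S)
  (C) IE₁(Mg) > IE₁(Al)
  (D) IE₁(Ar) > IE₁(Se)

The general trend: IE₁ increases across a period and decreases down a group.
(A) Be (period 2, group 2) vs Sr (period 5, group 2): the stated order agrees with the simple trend.
(B) Ne (period 2, group 18) vs S (period 3, group 16): the stated order agrees with the simple trend.
(C) Mg (period 3, group 2) vs Al (period 3, group 13): the stated order contradicts the simple trend.
(D) Ar (period 3, group 18) vs Se (period 4, group 16): the stated order agrees with the simple trend.
The exception is (C): Al's single 3p electron is easier to remove than one from Mg's filled 3s².

(C)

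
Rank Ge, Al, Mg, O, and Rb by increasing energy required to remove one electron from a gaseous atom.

IE₁ increases left→right with effective nuclear charge and decreases top→bottom as the valence shell moves farther out.
Here both period and group differ, so the two effects have to be weighed against each other.
Al > Rb: both effects reinforce here, so Al is clearly the higher of the two.
Mg > Al: this pair runs against the simple trend — see the exception note.
Ge > Mg: the two effects oppose for this pair; the across-period effect wins (762 vs 738 kJ/mol).
O > Ge: both effects reinforce here, so O is clearly the higher of the two.
Note the exception: Mg has a higher first ionization energy than Al, contrary to the simple trend — Al's single 3p electron is easier to remove than one from Mg's filled 3s².
Approximate values (kJ/mol): O 1314, Mg 738, Al 578, Ge 762, Rb 403.
So from lowest to highest: Rb < Al < Mg < Ge < O.

Rb, Al, Mg, Ge, O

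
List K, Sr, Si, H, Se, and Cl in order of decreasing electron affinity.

Electron affinity generally becomes more exothermic across a period toward the halogens and less exothermic down a group.
These span different periods and groups, so the two trends combine.
K > Sr: period and group pull opposite ways; the down-group shift dominates (48 vs 5 kJ/mol).
H > K: H sits above K in group 1, so the down-group effect alone puts H higher.
Si > H: period and group pull opposite ways; the across-period shift dominates (134 vs 73 kJ/mol).
Se > Si: period and group pull opposite ways; the across-period shift dominates (195 vs 134 kJ/mol).
Cl > Se: relative to Se, both the across-period and down-group shifts push Cl's electron affinity up.
Approximate values (kJ/mol): H 73, Si 134, Cl 349, K 48, Se 195, Sr 5.
So from highest to lowest: Cl > Se > Si > H > K > Sr.

Cl > Se > Si > H > K > Sr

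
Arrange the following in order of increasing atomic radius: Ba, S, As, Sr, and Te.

S < As < Te < Sr < Ba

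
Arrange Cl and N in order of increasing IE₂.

Cl, N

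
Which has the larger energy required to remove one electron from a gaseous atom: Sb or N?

N is in period 2, group 15; Sb is in period 5, group 15.
Across a period the outer electron is held more tightly (higher IE₁); down a group it sits in a higher shell, more shielded, and comes off more easily.
All are in group 15, so first ionization energy increases up the group.
So N has the larger energy required to remove one electron from a gaseous atom (N > Sb).

N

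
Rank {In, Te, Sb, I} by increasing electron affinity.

In is in period 5, group 13; Sb is in period 5, group 15; Te is in period 5, group 16; I is in period 5, group 17.
Atoms with high Z_eff and room in the valence shell (especially the halogens) have the most exothermic electron affinities.
All lie in period 5, so electron affinity increases left to right.
So from lowest to highest: In < Sb < Te < I.

In < Sb < Te < I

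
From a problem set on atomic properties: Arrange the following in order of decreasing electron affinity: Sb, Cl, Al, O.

Cl > O > Sb > Al

O is in period 2, group 16; Al is in period 3, group 13; Cl is in period 3, group 17; Sb is in period 5, group 15.
Adding an electron releases more energy for atoms nearer the top right (short of the noble gases).
These span different periods and groups, so the two trends combine.
Sb > Al: period and group pull opposite ways; the across-period shift dominates (103 vs 42 kJ/mol).
O > Sb: relative to Sb, both the across-period and down-group shifts push O's electron affinity up.
Cl > O: the two effects oppose for this pair; the across-period effect wins (349 vs 141 kJ/mol).
For reference (kJ/mol): O 141, Al 42, Cl 349, Sb 103.
So from highest to lowest: Cl > O > Sb > Al.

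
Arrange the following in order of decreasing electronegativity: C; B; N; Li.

N, C, B, Li

Li is in period 2, group 1; B is in period 2, group 13; C is in period 2, group 14; N is in period 2, group 15.
Electronegativity increases across a period and decreases down a group, tracking effective nuclear charge and atomic size.
All lie in period 2, so electronegativity increases left to right.
So from highest to lowest: N > C > B > Li.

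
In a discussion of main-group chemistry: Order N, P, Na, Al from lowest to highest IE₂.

Consider each +1 ion: N⁺ still has 4 valence electrons; P⁺ still has 4 valence electrons; Na⁺ is the bare [Ne] core; Al⁺ still has 2 valence electrons.
Breaking into a closed-shell core is much more expensive than removing a leftover valence electron — Na has the largest IE_2 here.
Valence configurations: N⁺ [He]2s²2p², P⁺ [Ne]3s²3p², Al⁺ [Ne]3s².
Approximate IE_2 values (kJ/mol): N 2856, P 1907, Na 4562, Al 1817.
Hence IE_2: Al < P < N < Na.

Al < P < N < Na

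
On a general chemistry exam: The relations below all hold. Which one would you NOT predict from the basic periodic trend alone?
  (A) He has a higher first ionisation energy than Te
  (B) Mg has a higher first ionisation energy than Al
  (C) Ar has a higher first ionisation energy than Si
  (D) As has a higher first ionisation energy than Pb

The general trend: first ionisation energy increases across a period and decreases down a group.
(A) He (period 1, group 18) vs Te (period 5, group 16): the stated order agrees with the simple trend.
(B) Mg (period 3, group 2) vs Al (period 3, group 13): the stated order contradicts the simple trend.
(C) Ar (period 3, group 18) vs Si (period 3, group 14): the stated order agrees with the simple trend.
(D) As (period 4, group 15) vs Pb (period 6, group 14): the stated order agrees with the simple trend.
The exception is (B): Al's single 3p electron is easier to remove than one from Mg's filled 3s².

(B)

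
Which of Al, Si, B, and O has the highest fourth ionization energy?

B

After 3 electrons have been removed, what remains? Al³⁺ is the bare [Ne] core; Si³⁺ still has 1 valence electron; B³⁺ is the bare [He] core; O³⁺ still has 3 valence electrons.
Core electrons are held far more tightly than valence electrons, so Al and B top the IE_4 order.
Valence configurations: Si³⁺ [Ne]3s¹, O³⁺ [He]2s²2p¹.
The numbers (kJ/mol): Al 11577, Si 4356, B 25026, O 7469.
So the fourth ionization energies run Si < O < Al < B.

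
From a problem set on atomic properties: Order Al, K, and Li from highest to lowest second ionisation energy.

Li > K > Al

The second ionization energy removes an electron from the +1 ion. For each element: Al⁺ still has 2 valence electrons; K⁺ is the bare [Ar] core; Li⁺ is the bare [He] core.
Breaking into a closed-shell core is much more expensive than removing a leftover valence electron — K and Li have the largest IE_2 here.
The numbers (kJ/mol): Al 1817, K 3052, Li 7298.
Overall IE_2 order: Al < K < Li.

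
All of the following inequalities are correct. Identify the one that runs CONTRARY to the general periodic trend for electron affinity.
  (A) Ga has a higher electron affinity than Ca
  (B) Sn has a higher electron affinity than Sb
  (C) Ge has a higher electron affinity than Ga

The general trend: electron affinity increases across a period and decreases down a group.
(A) Ga (period 4, group 13) vs Ca (period 4, group 2): the stated order agrees with the simple trend.
(B) Sn (period 5, group 14) vs Sb (period 5, group 15): the stated order contradicts the simple trend.
(C) Ge (period 4, group 14) vs Ga (period 4, group 13): the stated order agrees with the simple trend.
The exception is (B): adding an electron to Sb's half-filled 5p³ is unfavourable, so Sn has the more exothermic EA.

(B)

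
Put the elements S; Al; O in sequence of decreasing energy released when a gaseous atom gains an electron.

S, O, Al

O is in period 2, group 16; Al is in period 3, group 13; S is in period 3, group 16.
Electron affinity generally becomes more exothermic across a period toward the halogens and less exothermic down a group.
These span different periods and groups, so the two trends combine.
O > Al: relative to Al, both the across-period and down-group shifts push O's electron affinity up.
S > O: this pair runs against the simple trend — see the exception note.
Note the exception: S has a higher electron affinity than O, contrary to the simple trend — the compact 2p subshell of O repels the added electron more than S's larger 3p does.
Approximate values (kJ/mol): O 141, Al 42, S 200.
So from highest to lowest: S > O > Al.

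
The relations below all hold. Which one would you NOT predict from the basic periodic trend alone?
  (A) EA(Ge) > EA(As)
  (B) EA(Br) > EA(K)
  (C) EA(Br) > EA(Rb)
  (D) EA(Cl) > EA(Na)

The general trend: electron affinity increases across a period and decreases down a group.
(A) Ge (period 4, group 14) vs As (period 4, group 15): the stated order contradicts the simple trend.
(B) Br (period 4, group 17) vs K (period 4, group 1): the stated order agrees with the simple trend.
(C) Br (period 4, group 17) vs Rb (period 5, group 1): the stated order agrees with the simple trend.
(D) Cl (period 3, group 17) vs Na (period 3, group 1): the stated order agrees with the simple trend.
The exception is (A): adding an electron to As's half-filled 4p³ is unfavourable, so Ge (4p²) has the more exothermic EA.

(A)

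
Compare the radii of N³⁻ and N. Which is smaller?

Forming N³⁻ adds 3 electrons to N. More electron–electron repulsion in the same shell, with unchanged nuclear charge, lets the cloud expand.
An anion is larger than its parent atom: N³⁻ > N.

N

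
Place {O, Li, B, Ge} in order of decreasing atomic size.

Li is in period 2, group 1; B is in period 2, group 13; O is in period 2, group 16; Ge is in period 4, group 14.
Moving right in a period, electrons are added to the same shell under a stronger nuclear pull, so atoms get smaller; moving down, a new shell is opened and atoms get larger.
These span different periods and groups, so the two trends combine.
B > O: both are in period 2; the period trend gives B the larger value.
Ge > B: period and group pull opposite ways; the down-group shift dominates (121 vs 85 pm).
Li > Ge: period and group pull opposite ways; the across-period shift dominates (133 vs 121 pm).
Tabulated atomic radius (pm): Li 133, B 85, O 63, Ge 121.
So from largest to smallest: Li > Ge > B > O.

Li, Ge, B, O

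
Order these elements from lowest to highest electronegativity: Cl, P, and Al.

Al < P < Cl

Smaller atoms with higher effective nuclear charge are more electronegative.
All lie in period 3, so electronegativity increases left to right.
So from lowest to highest: Al < P < Cl.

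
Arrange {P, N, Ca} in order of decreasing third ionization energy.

Ca, N, P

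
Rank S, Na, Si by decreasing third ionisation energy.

Na > S > Si

IE_3 is the cost of taking one more electron from the +2 cation: S²⁺ still has 4 valence electrons; Na²⁺ is already 1 electron into the core; Si²⁺ still has 2 valence electrons.
Pulling an electron out of a noble-gas core costs far more than removing a remaining valence electron, so Na sits at the high end of IE_3.
Valence configurations: S²⁺ [Ne]3s²3p², Si²⁺ [Ne]3s².
The numbers (kJ/mol): S 3357, Na 6910, Si 3232.
So the third ionization energies run Si < S < Na.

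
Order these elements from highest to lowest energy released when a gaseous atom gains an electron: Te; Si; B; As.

Adding an electron releases more energy for atoms nearer the top right (short of the noble gases).
These sit on a diagonal, where the across-period and down-group effects partly cancel.
As > B: the two effects oppose for this pair; the across-period effect wins (78 vs 27 kJ/mol).
Si > As: the two effects oppose for this pair; the down-group effect wins (134 vs 78 kJ/mol).
Te > Si: period and group pull opposite ways; the across-period shift dominates (190 vs 134 kJ/mol).
Tabulated electron affinity (kJ/mol): B 27, Si 134, As 78, Te 190.
So from highest to lowest: Te > Si > As > B.

Te, Si, As, B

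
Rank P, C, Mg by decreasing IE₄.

After 3 electrons have been removed, what remains? P³⁺ still has 2 valence electrons; C³⁺ still has 1 valence electron; Mg³⁺ is already 1 electron into the core.
Pulling an electron out of a noble-gas core costs far more than removing a remaining valence electron, so Mg sits at the high end of IE_4.
Valence configurations: P³⁺ [Ne]3s², C³⁺ [He]2s¹.
The numbers (kJ/mol): P 4964, C 6223, Mg 10543.
Putting it together, IE_4: P < C < Mg.

Mg, C, P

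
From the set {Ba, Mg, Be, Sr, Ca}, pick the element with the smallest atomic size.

Be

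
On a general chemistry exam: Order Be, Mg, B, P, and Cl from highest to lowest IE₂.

B, Cl, P, Be, Mg

Consider each +1 ion: Be⁺ still has 1 valence electron; Mg⁺ still has 1 valence electron; B⁺ still has 2 valence electrons; P⁺ still has 4 valence electrons; Cl⁺ still has 6 valence electrons.
All are still removing valence electrons, so compare the +1 ions as you would atoms: IE_2 generally rises across a period (higher Z_eff) and falls down a group (larger shell), subject to the usual subshell exceptions.
Valence configurations: Be⁺ [He]2s¹, Mg⁺ [Ne]3s¹, B⁺ [He]2s², P⁺ [Ne]3s²3p², Cl⁺ [Ne]3s²3p⁴.
Approximate IE_2 values (kJ/mol): Be 1757, Mg 1451, B 2427, P 1907, Cl 2298.
Putting it together, IE_2: Mg < Be < P < Cl < B.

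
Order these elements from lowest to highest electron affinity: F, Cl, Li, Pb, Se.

Pb < Li < Se < F < Cl

Li is in period 2, group 1; F is in period 2, group 17; Cl is in period 3, group 17; Se is in period 4, group 16; Pb is in period 6, group 14.
Adding an electron releases more energy for atoms nearer the top right (short of the noble gases).
Here both period and group differ, so the two effects have to be weighed against each other.
Li > Pb: period and group pull opposite ways; the down-group shift dominates (60 vs 35 kJ/mol).
Se > Li: the two effects oppose for this pair; the across-period effect wins (195 vs 60 kJ/mol).
F > Se: relative to Se, both the across-period and down-group shifts push F's electron affinity up.
Cl > F: this pair runs against the simple trend — see the exception note.
Note the exception: Cl has a higher electron affinity than F, contrary to the simple trend — F's small 2p subshell makes the incoming electron feel strong e⁻–e⁻ repulsion, so Cl actually releases more energy on gaining an electron.
Approximate values (kJ/mol): Li 60, F 328, Cl 349, Se 195, Pb 35.
So from lowest to highest: Pb < Li < Se < F < Cl.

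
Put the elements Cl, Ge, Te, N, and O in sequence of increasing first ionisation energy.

Ge < Te < Cl < O < N

N is in period 2, group 15; O is in period 2, group 16; Cl is in period 3, group 17; Ge is in period 4, group 14; Te is in period 5, group 16.
First ionization energy rises across a period (greater Z_eff holds electrons more tightly) and falls down a group (valence electrons are farther from the nucleus).
Neither a single period nor a single group — weigh both effects.
Te > Ge: period and group pull opposite ways; the across-period shift dominates (869 vs 762 kJ/mol).
Cl > Te: relative to Te, both the across-period and down-group shifts push Cl's first ionization energy up.
O > Cl: the two effects oppose for this pair; the down-group effect wins (1314 vs 1251 kJ/mol).
N > O: this pair runs against the simple trend — see the exception note.
Note the exception: N has a higher first ionization energy than O, contrary to the simple trend — pairing an electron in O's 2p⁴ costs repulsion energy, so O ionizes more easily than half-filled N (2p³).
Approximate values (kJ/mol): N 1402, O 1314, Cl 1251, Ge 762, Te 869.
So from lowest to highest: Ge < Te < Cl < O < N.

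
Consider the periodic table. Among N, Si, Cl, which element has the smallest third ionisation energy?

The third ionization energy removes an electron from the +2 ion. For each element: N²⁺ still has 3 valence electrons; Si²⁺ still has 2 valence electrons; Cl²⁺ still has 5 valence electrons.
All are still removing valence electrons, so compare the +2 ions as you would atoms: IE_3 generally rises across a period (higher Z_eff) and falls down a group (larger shell), subject to the usual subshell exceptions.
Valence configurations: N²⁺ [He]2s²2p¹, Si²⁺ [Ne]3s², Cl²⁺ [Ne]3s²3p³.
The numbers (kJ/mol): N 4578, Si 3232, Cl 3822.
Overall IE_3 order: Si < Cl < N.

Si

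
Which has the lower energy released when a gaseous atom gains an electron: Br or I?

Br is in period 4, group 17; I is in period 5, group 17.
Atoms with high Z_eff and room in the valence shell (especially the halogens) have the most exothermic electron affinities.
All are in group 17, so electron affinity increases up the group.
So I has the lower energy released when a gaseous atom gains an electron (I < Br).

I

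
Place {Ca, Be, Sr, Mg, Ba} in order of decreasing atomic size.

Ba > Sr > Ca > Mg > Be

Be is in period 2, group 2; Mg is in period 3, group 2; Ca is in period 4, group 2; Sr is in period 5, group 2; Ba is in period 6, group 2.
Moving right in a period, electrons are added to the same shell under a stronger nuclear pull, so atoms get smaller; moving down, a new shell is opened and atoms get larger.
All are in group 2, so atomic radius increases down the group.
So from largest to smallest: Ba > Sr > Ca > Mg > Be.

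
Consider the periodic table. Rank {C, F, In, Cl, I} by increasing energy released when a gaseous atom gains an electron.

In < C < I < F < Cl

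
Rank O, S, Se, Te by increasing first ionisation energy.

Removing the outermost electron gets harder across a period and easier down a group.
All are in group 16, so first ionization energy increases up the group.
So from lowest to highest: Te < Se < S < O.

Te < Se < S < O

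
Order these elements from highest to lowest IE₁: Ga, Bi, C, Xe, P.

Xe > C > P > Bi > Ga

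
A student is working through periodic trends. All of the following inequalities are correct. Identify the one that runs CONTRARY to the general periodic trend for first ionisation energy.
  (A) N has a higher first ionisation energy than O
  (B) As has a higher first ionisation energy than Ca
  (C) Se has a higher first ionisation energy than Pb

(A)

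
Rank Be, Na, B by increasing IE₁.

Na, B, Be

Be is in period 2, group 2; B is in period 2, group 13; Na is in period 3, group 1.
Removing the outermost electron gets harder across a period and easier down a group.
Neither a single period nor a single group — weigh both effects.
B > Na: relative to Na, both the across-period and down-group shifts push B's first ionization energy up.
Be > B: this pair runs against the simple trend — see the exception note.
Note the exception: Be has a higher first ionization energy than B, contrary to the simple trend — removing B's lone 2p electron is easier than breaking Be's filled 2s².
For reference (kJ/mol): Be 900, B 801, Na 496.
So from lowest to highest: Na < B < Be.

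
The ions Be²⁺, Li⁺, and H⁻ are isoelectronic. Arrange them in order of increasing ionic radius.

Be²⁺ < Li⁺ < H⁻

All of these have 2 electrons, so size is governed by nuclear charge alone: the more protons, the stronger the pull on the same electron cloud, and the smaller the ion.
Nuclear charges: Be²⁺ (Z=4), Li⁺ (Z=3), H⁻ (Z=1).
Smallest to largest: Be²⁺ < Li⁺ < H⁻.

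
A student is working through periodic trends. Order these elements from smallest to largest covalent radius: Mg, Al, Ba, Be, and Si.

Be, Si, Al, Mg, Ba

Be is in period 2, group 2; Mg is in period 3, group 2; Al is in period 3, group 13; Si is in period 3, group 14; Ba is in period 6, group 2.
Radius decreases left→right (rising Z_eff, same n) and increases top→bottom (higher n).
Here both period and group differ, so the two effects have to be weighed against each other.
Si > Be: period and group pull opposite ways; the down-group shift dominates (116 vs 102 pm).
Al > Si: both are in period 3; the period trend gives Al the larger value.
Mg > Al: both are in period 3; the period trend gives Mg the larger value.
Ba > Mg: Ba sits below Mg in group 2, so the down-group effect alone puts Ba larger.
Tabulated atomic radius (pm): Be 102, Mg 139, Al 126, Si 116, Ba 196.
So from smallest to largest: Be < Si < Al < Mg < Ba.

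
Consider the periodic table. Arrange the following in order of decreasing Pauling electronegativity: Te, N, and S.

N > S > Te

N is in period 2, group 15; S is in period 3, group 16; Te is in period 5, group 16.
Atoms toward the upper right of the periodic table pull bonding electrons most strongly.
Neither a single period nor a single group — weigh both effects.
S > Te: they share group 16; the group trend gives S the larger value.
N > S: period and group pull opposite ways; the down-group shift dominates (3.04 vs 2.58).
For reference (Pauling): N 3.04, S 2.58, Te 2.10.
So from highest to lowest: N > S > Te.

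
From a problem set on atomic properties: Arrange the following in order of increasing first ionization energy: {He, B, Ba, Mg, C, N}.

Ba, Mg, B, C, N, He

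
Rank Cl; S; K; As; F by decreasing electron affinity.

F is in period 2, group 17; S is in period 3, group 16; Cl is in period 3, group 17; K is in period 4, group 1; As is in period 4, group 15.
Electron affinity generally becomes more exothermic across a period toward the halogens and less exothermic down a group.
These span different periods and groups, so the two trends combine.
As > K: As lies to the right of K in period 4, so the across-period effect alone puts As higher.
S > As: both effects reinforce here, so S is clearly the higher of the two.
F > S: both effects reinforce here, so F is clearly the higher of the two.
Cl > F: this pair runs against the simple trend — see the exception note.
Note the exception: Cl has a higher electron affinity than F, contrary to the simple trend — F's small 2p subshell makes the incoming electron feel strong e⁻–e⁻ repulsion, so Cl actually releases more energy on gaining an electron.
Approximate values (kJ/mol): F 328, S 200, Cl 349, K 48, As 78.
So from highest to lowest: Cl > F > S > As > K.

Cl > F > S > As > K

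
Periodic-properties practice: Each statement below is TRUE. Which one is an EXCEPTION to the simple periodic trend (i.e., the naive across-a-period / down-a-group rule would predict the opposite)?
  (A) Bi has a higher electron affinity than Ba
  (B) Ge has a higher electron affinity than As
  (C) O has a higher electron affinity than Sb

(B)

The general trend: electron affinity increases across a period and decreases down a group.
(A) Bi (period 6, group 15) vs Ba (period 6, group 2): the stated order agrees with the simple trend.
(B) Ge (period 4, group 14) vs As (period 4, group 15): the stated order contradicts the simple trend.
(C) O (period 2, group 16) vs Sb (period 5, group 15): the stated order agrees with the simple trend.
The exception is (B): adding an electron to As's half-filled 4p³ is unfavourable, so Ge (4p²) has the more exothermic EA.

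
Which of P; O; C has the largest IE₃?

O

IE_3 is the cost of taking one more electron from the +2 cation: P²⁺ still has 3 valence electrons; O²⁺ still has 4 valence electrons; C²⁺ still has 2 valence electrons.
All are still removing valence electrons, so compare the +2 ions as you would atoms: IE_3 generally rises across a period (higher Z_eff) and falls down a group (larger shell), subject to the usual subshell exceptions.
Valence configurations: P²⁺ [Ne]3s²3p¹, O²⁺ [He]2s²2p², C²⁺ [He]2s².
The numbers (kJ/mol): P 2914, O 5300, C 4620.
Putting it together, IE_3: P < C < O.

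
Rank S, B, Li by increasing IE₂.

Consider each +1 ion: S⁺ still has 5 valence electrons; B⁺ still has 2 valence electrons; Li⁺ is the bare [He] core.
Breaking into a closed-shell core is much more expensive than removing a leftover valence electron — Li has the largest IE_2 here.
Valence configurations: S⁺ [Ne]3s²3p³, B⁺ [He]2s².
Tabulated IE_2 (kJ/mol): S 2252, B 2427, Li 7298.
So the second ionization energies run S < B < Li.

S < B < Li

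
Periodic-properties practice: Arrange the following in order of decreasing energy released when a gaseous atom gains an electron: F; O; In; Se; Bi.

F, Se, O, Bi, In

O is in period 2, group 16; F is in period 2, group 17; Se is in period 4, group 16; In is in period 5, group 13; Bi is in period 6, group 15.
Adding an electron releases more energy for atoms nearer the top right (short of the noble gases).
Here both period and group differ, so the two effects have to be weighed against each other.
Bi > In: the two effects oppose for this pair; the across-period effect wins (91 vs 29 kJ/mol).
O > Bi: both effects reinforce here, so O is clearly the higher of the two.
Se > O: this pair runs against the simple trend — see the exception note.
F > Se: relative to Se, both the across-period and down-group shifts push F's electron affinity up.
Note the exception: Se has a higher electron affinity than O, contrary to the simple trend — O's compact 2p subshell gives strong electron–electron repulsion on the added electron.
Approximate values (kJ/mol): O 141, F 328, Se 195, In 29, Bi 91.
So from highest to lowest: F > Se > O > Bi > In.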